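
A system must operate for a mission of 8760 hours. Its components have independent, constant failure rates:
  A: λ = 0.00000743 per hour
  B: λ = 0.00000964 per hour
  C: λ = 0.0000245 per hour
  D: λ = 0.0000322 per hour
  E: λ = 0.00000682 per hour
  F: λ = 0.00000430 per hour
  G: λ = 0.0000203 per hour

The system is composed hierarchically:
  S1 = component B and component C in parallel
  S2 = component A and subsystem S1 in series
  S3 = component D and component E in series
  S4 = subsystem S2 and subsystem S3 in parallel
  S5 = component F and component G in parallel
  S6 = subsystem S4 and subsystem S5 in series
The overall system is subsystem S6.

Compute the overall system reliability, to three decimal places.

R(A) = exp(−0.00000743 × 8760) = 0.93699
R(B) = exp(−0.00000964 × 8760) = 0.91902
R(C) = exp(−0.0000245 × 8760) = 0.80685
R(D) = exp(−0.0000322 × 8760) = 0.75422
R(E) = exp(−0.00000682 × 8760) = 0.94201
R(F) = exp(−0.00000430 × 8760) = 0.96303
R(G) = exp(−0.0000203 × 8760) = 0.83709
Parallel (B and C): 1 − (1 − 0.91902)(1 − 0.80685) = 0.98436
Series (A and [0.98436]): 0.93699 × 0.98436 = 0.92234
Series (D and E): 0.75422 × 0.94201 = 0.71048
Parallel ([0.92234] and [0.71048]): 1 − (1 − 0.92234)(1 − 0.71048) = 0.97752
Parallel (F and G): 1 − (1 − 0.96303)(1 − 0.83709) = 0.99398
Series ([0.97752] and [0.99398]): 0.97752 × 0.99398 = 0.972

0.972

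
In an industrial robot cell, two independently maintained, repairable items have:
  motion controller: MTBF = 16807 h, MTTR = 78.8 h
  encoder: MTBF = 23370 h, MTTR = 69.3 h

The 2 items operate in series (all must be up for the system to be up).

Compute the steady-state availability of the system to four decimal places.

0.9924

A(motion controller) = MTBF/(MTBF+MTTR) = 16807/(16807+78.8) = 0.995333
A(encoder) = MTBF/(MTBF+MTTR) = 23370/(23370+69.3) = 0.997043
Series availability: 0.995333 × 0.997043 = 0.9924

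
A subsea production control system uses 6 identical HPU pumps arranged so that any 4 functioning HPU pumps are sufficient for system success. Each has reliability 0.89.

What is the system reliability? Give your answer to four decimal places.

0.9794

R = Σ_{i=4}^{6} C(6,i) p^i (1−p)^{6−i} with p = 0.89
C(6,4)·0.89^4·0.11^2 = 0.113877
C(6,5)·0.89^5·0.11^1 = 0.368548
C(6,6)·0.89^6·0.11^0 = 0.496981
Sum = 0.9794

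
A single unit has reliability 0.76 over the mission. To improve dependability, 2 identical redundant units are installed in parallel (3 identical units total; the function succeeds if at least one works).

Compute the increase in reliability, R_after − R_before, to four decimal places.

0.2262

R_before = 0.76
R_after = 1 − (1 − 0.76)^3 = 0.9862
ΔR = 0.9862 − 0.76 = 0.2262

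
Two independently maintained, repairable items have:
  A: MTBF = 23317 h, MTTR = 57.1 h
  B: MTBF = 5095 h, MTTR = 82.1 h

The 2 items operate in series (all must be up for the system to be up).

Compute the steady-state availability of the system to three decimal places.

A(A) = MTBF/(MTBF+MTTR) = 23317/(23317+57.1) = 0.997557
A(B) = MTBF/(MTBF+MTTR) = 5095/(5095+82.1) = 0.984142
Series availability: 0.997557 × 0.984142 = 0.982

0.982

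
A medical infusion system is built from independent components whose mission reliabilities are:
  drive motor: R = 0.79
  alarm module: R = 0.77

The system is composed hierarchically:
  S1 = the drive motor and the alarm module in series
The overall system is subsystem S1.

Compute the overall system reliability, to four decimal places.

0.6083

Series (drive motor and alarm module): 0.790000 × 0.770000 = 0.6083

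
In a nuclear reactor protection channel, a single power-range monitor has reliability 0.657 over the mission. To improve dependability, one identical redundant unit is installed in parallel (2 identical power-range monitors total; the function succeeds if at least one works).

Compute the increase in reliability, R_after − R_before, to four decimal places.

R_before = 0.657
R_after = 1 − (1 − 0.657)^2 = 0.8824
ΔR = 0.8824 − 0.657 = 0.2254

0.2254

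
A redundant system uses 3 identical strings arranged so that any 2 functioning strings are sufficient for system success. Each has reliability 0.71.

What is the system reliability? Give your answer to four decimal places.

0.7965

R = Σ_{i=2}^{3} C(3,i) p^i (1−p)^{3−i} with p = 0.71
C(3,2)·0.71^2·0.29^1 = 0.438567
C(3,3)·0.71^3·0.29^0 = 0.357911
Sum = 0.7965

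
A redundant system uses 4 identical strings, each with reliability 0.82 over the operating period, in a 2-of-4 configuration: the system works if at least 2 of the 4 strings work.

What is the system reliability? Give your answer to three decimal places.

0.980

R = Σ_{i=2}^{4} C(4,i) p^i (1−p)^{4−i} with p = 0.82
C(4,2)·0.82^2·0.18^2 = 0.13071
C(4,3)·0.82^3·0.18^1 = 0.39698
C(4,4)·0.82^4·0.18^0 = 0.45212
Sum = 0.980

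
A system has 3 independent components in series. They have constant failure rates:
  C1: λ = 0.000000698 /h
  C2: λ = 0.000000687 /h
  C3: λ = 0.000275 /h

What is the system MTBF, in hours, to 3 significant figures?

3620

Series of exponential components: λ_sys = Σ λ_i
λ_sys = 0.000000698 + 0.000000687 + 0.000275 = 2.7639e-04 /h
MTBF = 1 / λ_sys = 3620 h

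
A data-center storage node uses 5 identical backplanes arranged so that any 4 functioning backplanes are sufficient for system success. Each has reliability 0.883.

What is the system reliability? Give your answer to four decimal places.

R = Σ_{i=4}^{5} C(5,i) p^i (1−p)^{5−i} with p = 0.883
C(5,4)·0.883^4·0.117^1 = 0.355630
C(5,5)·0.883^5·0.117^0 = 0.536789
Sum = 0.8924

0.8924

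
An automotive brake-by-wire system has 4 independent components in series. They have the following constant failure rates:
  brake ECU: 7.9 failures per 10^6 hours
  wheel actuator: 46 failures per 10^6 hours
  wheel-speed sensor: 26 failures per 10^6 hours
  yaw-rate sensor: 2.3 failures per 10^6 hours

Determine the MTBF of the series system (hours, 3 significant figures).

Series of exponential components: λ_sys = Σ λ_i
λ_sys = 0.0000079 + 0.000046 + 0.000026 + 0.0000023 = 8.2200e-05 /h
MTBF = 1 / λ_sys = 12200 h

12200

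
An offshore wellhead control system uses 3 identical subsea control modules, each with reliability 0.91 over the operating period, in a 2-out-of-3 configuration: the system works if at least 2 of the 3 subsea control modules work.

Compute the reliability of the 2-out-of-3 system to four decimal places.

R = Σ_{i=2}^{3} C(3,i) p^i (1−p)^{3−i} with p = 0.91
C(3,2)·0.91^2·0.09^1 = 0.223587
C(3,3)·0.91^3·0.09^0 = 0.753571
Sum = 0.9772

0.9772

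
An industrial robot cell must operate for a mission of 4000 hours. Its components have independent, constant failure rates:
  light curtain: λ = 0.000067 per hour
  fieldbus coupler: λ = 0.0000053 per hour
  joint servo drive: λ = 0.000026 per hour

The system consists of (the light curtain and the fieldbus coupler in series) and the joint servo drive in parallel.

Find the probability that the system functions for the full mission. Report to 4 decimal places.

R(light curtain) = exp(−0.000067 × 4000) = 0.764908
R(fieldbus coupler) = exp(−0.0000053 × 4000) = 0.979023
R(joint servo drive) = exp(−0.000026 × 4000) = 0.901225
Series (light curtain and fieldbus coupler): 0.764908 × 0.979023 = 0.748863
Parallel ([0.748863] and joint servo drive): 1 − (1 − 0.748863)(1 − 0.901225) = 0.9752

0.9752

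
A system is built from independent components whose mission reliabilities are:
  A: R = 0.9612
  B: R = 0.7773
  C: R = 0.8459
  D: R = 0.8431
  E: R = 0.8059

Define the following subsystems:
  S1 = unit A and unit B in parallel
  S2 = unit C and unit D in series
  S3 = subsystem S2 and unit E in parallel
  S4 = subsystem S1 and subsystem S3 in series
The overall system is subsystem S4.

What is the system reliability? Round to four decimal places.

Parallel (A and B): 1 − (1 − 0.961200)(1 − 0.777300) = 0.991359
Series (C and D): 0.845900 × 0.843100 = 0.713178
Parallel ([0.713178] and E): 1 − (1 − 0.713178)(1 − 0.805900) = 0.944328
Series ([0.991359] and [0.944328]): 0.991359 × 0.944328 = 0.9362

0.9362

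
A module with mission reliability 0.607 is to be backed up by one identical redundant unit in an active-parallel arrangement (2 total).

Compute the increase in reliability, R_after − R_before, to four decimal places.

0.2386

R_before = 0.607
R_after = 1 − (1 − 0.607)^2 = 0.8456
ΔR = 0.8456 − 0.607 = 0.2386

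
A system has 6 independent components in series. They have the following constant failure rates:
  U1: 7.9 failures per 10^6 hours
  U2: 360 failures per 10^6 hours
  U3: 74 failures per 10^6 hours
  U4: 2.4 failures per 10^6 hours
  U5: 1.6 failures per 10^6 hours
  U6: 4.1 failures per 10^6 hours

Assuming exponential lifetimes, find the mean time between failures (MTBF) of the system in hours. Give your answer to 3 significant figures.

Series of exponential components: λ_sys = Σ λ_i
λ_sys = 0.0000079 + 0.00036 + 0.000074 + 0.0000024 + 0.0000016 + 0.0000041 = 4.5000e-04 /h
MTBF = 1 / λ_sys = 2220 h

2220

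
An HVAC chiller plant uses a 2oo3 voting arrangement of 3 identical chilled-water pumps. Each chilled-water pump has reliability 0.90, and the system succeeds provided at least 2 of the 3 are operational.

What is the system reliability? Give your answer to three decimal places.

0.972

R = Σ_{i=2}^{3} C(3,i) p^i (1−p)^{3−i} with p = 0.90
C(3,2)·0.90^2·0.10^1 = 0.24300
C(3,3)·0.90^3·0.10^0 = 0.72900
Sum = 0.972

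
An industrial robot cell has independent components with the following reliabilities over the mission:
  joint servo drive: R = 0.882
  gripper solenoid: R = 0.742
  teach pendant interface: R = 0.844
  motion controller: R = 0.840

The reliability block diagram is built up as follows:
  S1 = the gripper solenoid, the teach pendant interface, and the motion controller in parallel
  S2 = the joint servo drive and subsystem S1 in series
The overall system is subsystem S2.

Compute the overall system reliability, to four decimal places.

Parallel (gripper solenoid, teach pendant interface, and motion controller): 1 − (1 − 0.742000)(1 − 0.844000)(1 − 0.840000) = 0.993560
Series (joint servo drive and [0.993560]): 0.882000 × 0.993560 = 0.8763

0.8763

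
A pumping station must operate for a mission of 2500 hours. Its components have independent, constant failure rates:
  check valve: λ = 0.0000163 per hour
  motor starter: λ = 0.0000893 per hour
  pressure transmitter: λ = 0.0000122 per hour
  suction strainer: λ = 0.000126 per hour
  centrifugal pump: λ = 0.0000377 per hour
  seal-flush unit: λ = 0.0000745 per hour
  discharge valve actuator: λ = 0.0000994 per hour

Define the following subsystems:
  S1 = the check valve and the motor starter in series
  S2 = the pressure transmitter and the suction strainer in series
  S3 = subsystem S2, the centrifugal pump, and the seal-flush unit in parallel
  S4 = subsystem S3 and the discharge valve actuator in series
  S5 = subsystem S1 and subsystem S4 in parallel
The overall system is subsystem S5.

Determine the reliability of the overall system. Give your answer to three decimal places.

0.948

R(check valve) = exp(−0.0000163 × 2500) = 0.96007
R(motor starter) = exp(−0.0000893 × 2500) = 0.79991
R(pressure transmitter) = exp(−0.0000122 × 2500) = 0.96996
R(suction strainer) = exp(−0.000126 × 2500) = 0.72979
R(centrifugal pump) = exp(−0.0000377 × 2500) = 0.91006
R(seal-flush unit) = exp(−0.0000745 × 2500) = 0.83007
R(discharge valve actuator) = exp(−0.0000994 × 2500) = 0.77997
Series (check valve and motor starter): 0.96007 × 0.79991 = 0.76797
Series (pressure transmitter and suction strainer): 0.96996 × 0.72979 = 0.70787
Parallel ([0.70787], centrifugal pump, and seal-flush unit): 1 − (1 − 0.70787)(1 − 0.91006)(1 − 0.83007) = 0.99554
Series ([0.99554] and discharge valve actuator): 0.99554 × 0.77997 = 0.77649
Parallel ([0.76797] and [0.77649]): 1 − (1 − 0.76797)(1 − 0.77649) = 0.948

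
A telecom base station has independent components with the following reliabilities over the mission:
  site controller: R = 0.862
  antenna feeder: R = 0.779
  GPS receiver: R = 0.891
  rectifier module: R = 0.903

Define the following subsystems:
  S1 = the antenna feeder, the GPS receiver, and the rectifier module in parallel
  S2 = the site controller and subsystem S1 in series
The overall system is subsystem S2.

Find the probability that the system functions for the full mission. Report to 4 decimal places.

Parallel (antenna feeder, GPS receiver, and rectifier module): 1 − (1 − 0.779000)(1 − 0.891000)(1 − 0.903000) = 0.997663
Series (site controller and [0.997663]): 0.862000 × 0.997663 = 0.8600

0.8600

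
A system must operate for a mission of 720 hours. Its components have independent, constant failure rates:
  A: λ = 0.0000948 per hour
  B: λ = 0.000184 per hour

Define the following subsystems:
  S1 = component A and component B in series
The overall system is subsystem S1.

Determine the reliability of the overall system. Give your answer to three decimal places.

0.818

R(A) = exp(−0.0000948 × 720) = 0.93402
R(B) = exp(−0.000184 × 720) = 0.87592
Series (A and B): 0.93402 × 0.87592 = 0.818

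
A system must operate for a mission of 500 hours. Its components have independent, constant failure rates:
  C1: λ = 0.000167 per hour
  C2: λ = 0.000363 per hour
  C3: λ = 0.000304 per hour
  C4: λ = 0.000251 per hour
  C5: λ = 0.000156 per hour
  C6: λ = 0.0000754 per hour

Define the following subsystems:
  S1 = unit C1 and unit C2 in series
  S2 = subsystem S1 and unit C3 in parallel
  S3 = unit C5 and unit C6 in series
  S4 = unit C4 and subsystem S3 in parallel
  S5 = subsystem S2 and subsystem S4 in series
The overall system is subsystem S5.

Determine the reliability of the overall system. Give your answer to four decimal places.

R(C1) = exp(−0.000167 × 500) = 0.919891
R(C2) = exp(−0.000363 × 500) = 0.834018
R(C3) = exp(−0.000304 × 500) = 0.858988
R(C4) = exp(−0.000251 × 500) = 0.882056
R(C5) = exp(−0.000156 × 500) = 0.924964
R(C6) = exp(−0.0000754 × 500) = 0.963002
Series (C1 and C2): 0.919891 × 0.834018 = 0.767206
Parallel ([0.767206] and C3): 1 − (1 − 0.767206)(1 − 0.858988) = 0.967173
Series (C5 and C6): 0.924964 × 0.963002 = 0.890742
Parallel (C4 and [0.890742]): 1 − (1 − 0.882056)(1 − 0.890742) = 0.987114
Series ([0.967173] and [0.987114]): 0.967173 × 0.987114 = 0.9547

0.9547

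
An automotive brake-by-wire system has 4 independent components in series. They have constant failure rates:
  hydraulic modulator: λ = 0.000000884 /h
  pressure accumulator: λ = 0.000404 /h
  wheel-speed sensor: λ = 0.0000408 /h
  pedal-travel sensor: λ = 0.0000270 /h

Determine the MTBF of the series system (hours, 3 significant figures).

2120

Series of exponential components: λ_sys = Σ λ_i
λ_sys = 0.000000884 + 0.000404 + 0.0000408 + 0.0000270 = 4.7268e-04 /h
MTBF = 1 / λ_sys = 2120 h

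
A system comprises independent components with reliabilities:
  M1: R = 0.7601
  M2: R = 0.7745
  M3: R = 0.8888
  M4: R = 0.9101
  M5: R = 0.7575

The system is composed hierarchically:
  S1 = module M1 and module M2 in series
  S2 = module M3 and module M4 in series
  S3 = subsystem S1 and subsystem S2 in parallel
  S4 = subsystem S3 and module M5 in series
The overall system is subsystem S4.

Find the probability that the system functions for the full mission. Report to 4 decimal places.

Series (M1 and M2): 0.760100 × 0.774500 = 0.588697
Series (M3 and M4): 0.888800 × 0.910100 = 0.808897
Parallel ([0.588697] and [0.808897]): 1 − (1 − 0.588697)(1 − 0.808897) = 0.921399
Series ([0.921399] and M5): 0.921399 × 0.757500 = 0.6980

0.6980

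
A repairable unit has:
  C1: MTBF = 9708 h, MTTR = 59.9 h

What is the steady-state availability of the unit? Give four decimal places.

A(C1) = MTBF/(MTBF+MTTR) = 9708/(9708+59.9) = 0.9939

0.9939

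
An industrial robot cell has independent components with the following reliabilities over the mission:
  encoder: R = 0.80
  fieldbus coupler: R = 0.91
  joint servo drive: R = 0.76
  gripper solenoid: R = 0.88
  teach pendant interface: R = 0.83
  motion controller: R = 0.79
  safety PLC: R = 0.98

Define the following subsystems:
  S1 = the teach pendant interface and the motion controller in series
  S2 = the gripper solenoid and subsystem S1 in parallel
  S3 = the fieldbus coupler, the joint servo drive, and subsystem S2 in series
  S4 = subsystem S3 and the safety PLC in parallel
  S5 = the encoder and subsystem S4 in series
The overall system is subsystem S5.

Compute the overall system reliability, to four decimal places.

Series (teach pendant interface and motion controller): 0.830000 × 0.790000 = 0.655700
Parallel (gripper solenoid and [0.655700]): 1 − (1 − 0.880000)(1 − 0.655700) = 0.958684
Series (fieldbus coupler, joint servo drive, and [0.958684]): 0.910000 × 0.760000 × 0.958684 = 0.663026
Parallel ([0.663026] and safety PLC): 1 − (1 − 0.663026)(1 − 0.980000) = 0.993261
Series (encoder and [0.993261]): 0.800000 × 0.993261 = 0.7946

0.7946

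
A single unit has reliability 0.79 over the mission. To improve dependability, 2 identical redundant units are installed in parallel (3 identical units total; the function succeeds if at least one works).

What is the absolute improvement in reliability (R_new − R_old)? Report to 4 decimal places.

0.2007

R_before = 0.79
R_after = 1 − (1 − 0.79)^3 = 0.9907
ΔR = 0.9907 − 0.79 = 0.2007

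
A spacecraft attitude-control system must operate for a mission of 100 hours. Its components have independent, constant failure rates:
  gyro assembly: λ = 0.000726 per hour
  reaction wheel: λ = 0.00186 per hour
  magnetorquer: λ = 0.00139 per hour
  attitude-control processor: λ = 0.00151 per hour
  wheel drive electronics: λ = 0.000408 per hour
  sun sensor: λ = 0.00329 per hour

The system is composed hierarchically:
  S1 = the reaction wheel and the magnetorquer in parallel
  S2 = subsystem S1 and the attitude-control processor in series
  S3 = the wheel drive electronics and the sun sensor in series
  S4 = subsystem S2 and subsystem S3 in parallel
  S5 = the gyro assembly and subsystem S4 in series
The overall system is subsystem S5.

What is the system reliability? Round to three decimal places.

R(gyro assembly) = exp(−0.000726 × 100) = 0.92997
R(reaction wheel) = exp(−0.00186 × 100) = 0.83027
R(magnetorquer) = exp(−0.00139 × 100) = 0.87023
R(attitude-control processor) = exp(−0.00151 × 100) = 0.85985
R(wheel drive electronics) = exp(−0.000408 × 100) = 0.96002
R(sun sensor) = exp(−0.00329 × 100) = 0.71964
Parallel (reaction wheel and magnetorquer): 1 − (1 − 0.83027)(1 − 0.87023) = 0.97797
Series ([0.97797] and attitude-control processor): 0.97797 × 0.85985 = 0.84091
Series (wheel drive electronics and sun sensor): 0.96002 × 0.71964 = 0.69087
Parallel ([0.84091] and [0.69087]): 1 − (1 − 0.84091)(1 − 0.69087) = 0.95082
Series (gyro assembly and [0.95082]): 0.92997 × 0.95082 = 0.884

0.884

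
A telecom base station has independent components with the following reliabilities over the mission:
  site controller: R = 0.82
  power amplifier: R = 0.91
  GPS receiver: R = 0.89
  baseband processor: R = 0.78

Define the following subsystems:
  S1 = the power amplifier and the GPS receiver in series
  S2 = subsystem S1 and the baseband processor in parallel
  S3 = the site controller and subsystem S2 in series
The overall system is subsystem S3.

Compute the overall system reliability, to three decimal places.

Series (power amplifier and GPS receiver): 0.91000 × 0.89000 = 0.80990
Parallel ([0.80990] and baseband processor): 1 − (1 − 0.80990)(1 − 0.78000) = 0.95818
Series (site controller and [0.95818]): 0.82000 × 0.95818 = 0.786

0.786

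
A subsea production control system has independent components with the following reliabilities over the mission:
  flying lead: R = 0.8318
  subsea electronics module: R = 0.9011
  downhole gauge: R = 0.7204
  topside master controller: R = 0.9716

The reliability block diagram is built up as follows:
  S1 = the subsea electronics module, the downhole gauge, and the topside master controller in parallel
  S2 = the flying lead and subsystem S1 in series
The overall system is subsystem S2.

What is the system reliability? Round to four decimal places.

Parallel (subsea electronics module, downhole gauge, and topside master controller): 1 − (1 − 0.901100)(1 − 0.720400)(1 − 0.971600) = 0.999215
Series (flying lead and [0.999215]): 0.831800 × 0.999215 = 0.8311

0.8311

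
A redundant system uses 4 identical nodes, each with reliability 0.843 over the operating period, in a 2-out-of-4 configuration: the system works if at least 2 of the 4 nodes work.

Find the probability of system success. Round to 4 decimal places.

0.9863

R = Σ_{i=2}^{4} C(4,i) p^i (1−p)^{4−i} with p = 0.843
C(4,2)·0.843^2·0.157^2 = 0.105101
C(4,3)·0.843^3·0.157^1 = 0.376220
C(4,4)·0.843^4·0.157^0 = 0.505022
Sum = 0.9863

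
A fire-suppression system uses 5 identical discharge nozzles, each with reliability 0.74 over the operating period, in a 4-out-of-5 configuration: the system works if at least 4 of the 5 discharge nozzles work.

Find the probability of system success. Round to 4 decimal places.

0.6117

R = Σ_{i=4}^{5} C(5,i) p^i (1−p)^{5−i} with p = 0.74
C(5,4)·0.74^4·0.26^1 = 0.389825
C(5,5)·0.74^5·0.26^0 = 0.221901
Sum = 0.6117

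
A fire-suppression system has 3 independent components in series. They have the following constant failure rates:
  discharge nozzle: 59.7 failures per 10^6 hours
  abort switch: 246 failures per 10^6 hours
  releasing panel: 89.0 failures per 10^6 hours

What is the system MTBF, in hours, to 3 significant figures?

Series of exponential components: λ_sys = Σ λ_i
λ_sys = 0.0000597 + 0.000246 + 0.0000890 = 3.9470e-04 /h
MTBF = 1 / λ_sys = 2530 h

2530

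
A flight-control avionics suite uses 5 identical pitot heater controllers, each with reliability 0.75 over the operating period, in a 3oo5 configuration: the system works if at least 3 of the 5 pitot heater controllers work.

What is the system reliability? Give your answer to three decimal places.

0.896

R = Σ_{i=3}^{5} C(5,i) p^i (1−p)^{5−i} with p = 0.75
C(5,3)·0.75^3·0.25^2 = 0.26367
C(5,4)·0.75^4·0.25^1 = 0.39551
C(5,5)·0.75^5·0.25^0 = 0.23730
Sum = 0.896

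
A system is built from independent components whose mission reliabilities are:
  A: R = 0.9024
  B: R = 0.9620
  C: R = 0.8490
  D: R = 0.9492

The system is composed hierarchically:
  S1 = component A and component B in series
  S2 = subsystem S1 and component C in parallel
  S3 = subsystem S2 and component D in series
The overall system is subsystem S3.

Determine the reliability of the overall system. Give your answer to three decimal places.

Series (A and B): 0.90240 × 0.96200 = 0.86811
Parallel ([0.86811] and C): 1 − (1 − 0.86811)(1 − 0.84900) = 0.98008
Series ([0.98008] and D): 0.98008 × 0.94920 = 0.930

0.930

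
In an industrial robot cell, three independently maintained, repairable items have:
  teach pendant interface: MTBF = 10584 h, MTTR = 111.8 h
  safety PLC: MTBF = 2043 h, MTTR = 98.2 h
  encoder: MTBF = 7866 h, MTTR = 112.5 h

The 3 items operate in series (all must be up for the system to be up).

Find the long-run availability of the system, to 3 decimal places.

0.931

A(teach pendant interface) = MTBF/(MTBF+MTTR) = 10584/(10584+111.8) = 0.989547
A(safety PLC) = MTBF/(MTBF+MTTR) = 2043/(2043+98.2) = 0.954138
A(encoder) = MTBF/(MTBF+MTTR) = 7866/(7866+112.5) = 0.985900
Series availability: 0.989547 × 0.954138 × 0.985900 = 0.931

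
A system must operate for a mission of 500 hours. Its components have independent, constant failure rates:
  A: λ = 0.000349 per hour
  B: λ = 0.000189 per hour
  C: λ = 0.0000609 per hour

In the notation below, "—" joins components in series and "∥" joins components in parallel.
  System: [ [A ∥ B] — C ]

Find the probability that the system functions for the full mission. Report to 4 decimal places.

0.9560

R(A) = exp(−0.000349 × 500) = 0.839877
R(B) = exp(−0.000189 × 500) = 0.909828
R(C) = exp(−0.0000609 × 500) = 0.970009
Parallel (A and B): 1 − (1 − 0.839877)(1 − 0.909828) = 0.985561
Series ([0.985561] and C): 0.985561 × 0.970009 = 0.9560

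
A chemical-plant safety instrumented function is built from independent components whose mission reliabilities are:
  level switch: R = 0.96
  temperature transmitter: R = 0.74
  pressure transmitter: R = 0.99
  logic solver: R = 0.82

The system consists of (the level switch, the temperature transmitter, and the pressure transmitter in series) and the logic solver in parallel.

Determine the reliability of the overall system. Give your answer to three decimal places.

0.947

Series (level switch, temperature transmitter, and pressure transmitter): 0.96000 × 0.74000 × 0.99000 = 0.70330
Parallel ([0.70330] and logic solver): 1 − (1 − 0.70330)(1 − 0.82000) = 0.947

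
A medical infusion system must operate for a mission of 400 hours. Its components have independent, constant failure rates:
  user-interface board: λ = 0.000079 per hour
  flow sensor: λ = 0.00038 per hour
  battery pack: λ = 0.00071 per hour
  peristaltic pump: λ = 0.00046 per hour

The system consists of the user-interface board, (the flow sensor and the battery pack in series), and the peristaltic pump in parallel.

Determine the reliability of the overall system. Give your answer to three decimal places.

0.998

R(user-interface board) = exp(−0.000079 × 400) = 0.96889
R(flow sensor) = exp(−0.00038 × 400) = 0.85899
R(battery pack) = exp(−0.00071 × 400) = 0.75277
R(peristaltic pump) = exp(−0.00046 × 400) = 0.83194
Series (flow sensor and battery pack): 0.85899 × 0.75277 = 0.64662
Parallel (user-interface board, [0.64662], and peristaltic pump): 1 − (1 − 0.96889)(1 − 0.64662)(1 − 0.83194) = 0.998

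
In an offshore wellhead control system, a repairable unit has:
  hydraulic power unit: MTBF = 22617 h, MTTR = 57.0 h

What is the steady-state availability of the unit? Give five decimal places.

0.99749

A(hydraulic power unit) = MTBF/(MTBF+MTTR) = 22617/(22617+57.0) = 0.99749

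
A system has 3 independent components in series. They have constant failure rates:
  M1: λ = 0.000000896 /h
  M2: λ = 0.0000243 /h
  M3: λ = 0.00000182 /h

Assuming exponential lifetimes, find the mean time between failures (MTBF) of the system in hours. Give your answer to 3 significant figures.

Series of exponential components: λ_sys = Σ λ_i
λ_sys = 0.000000896 + 0.0000243 + 0.00000182 = 2.7016e-05 /h
MTBF = 1 / λ_sys = 37000 h

37000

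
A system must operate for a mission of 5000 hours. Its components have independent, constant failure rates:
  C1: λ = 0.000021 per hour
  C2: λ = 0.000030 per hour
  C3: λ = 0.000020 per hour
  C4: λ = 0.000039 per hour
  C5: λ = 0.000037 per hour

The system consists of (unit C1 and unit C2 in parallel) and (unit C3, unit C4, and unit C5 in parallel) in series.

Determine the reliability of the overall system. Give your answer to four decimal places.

R(C1) = exp(−0.000021 × 5000) = 0.900325
R(C2) = exp(−0.000030 × 5000) = 0.860708
R(C3) = exp(−0.000020 × 5000) = 0.904837
R(C4) = exp(−0.000039 × 5000) = 0.822835
R(C5) = exp(−0.000037 × 5000) = 0.831104
Parallel (C1 and C2): 1 − (1 − 0.900325)(1 − 0.860708) = 0.986116
Parallel (C3, C4, and C5): 1 − (1 − 0.904837)(1 − 0.822835)(1 − 0.831104) = 0.997152
Series ([0.986116] and [0.997152]): 0.986116 × 0.997152 = 0.9833

0.9833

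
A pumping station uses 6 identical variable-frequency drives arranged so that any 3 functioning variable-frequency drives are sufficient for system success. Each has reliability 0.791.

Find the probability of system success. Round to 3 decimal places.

R = Σ_{i=3}^{6} C(6,i) p^i (1−p)^{6−i} with p = 0.791
C(6,3)·0.791^3·0.209^3 = 0.09036
C(6,4)·0.791^4·0.209^2 = 0.25650
C(6,5)·0.791^5·0.209^1 = 0.38831
C(6,6)·0.791^6·0.209^0 = 0.24494
Sum = 0.980

0.980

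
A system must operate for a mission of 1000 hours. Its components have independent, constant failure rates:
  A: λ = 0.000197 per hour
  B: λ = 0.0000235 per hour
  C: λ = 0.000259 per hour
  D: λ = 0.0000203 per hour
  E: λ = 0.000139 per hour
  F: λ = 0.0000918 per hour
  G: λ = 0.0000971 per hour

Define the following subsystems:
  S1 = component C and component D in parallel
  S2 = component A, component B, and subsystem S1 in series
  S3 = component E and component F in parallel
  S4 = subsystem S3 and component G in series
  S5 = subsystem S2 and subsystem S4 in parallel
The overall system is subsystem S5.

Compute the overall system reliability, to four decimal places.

R(A) = exp(−0.000197 × 1000) = 0.821191
R(B) = exp(−0.0000235 × 1000) = 0.976774
R(C) = exp(−0.000259 × 1000) = 0.771823
R(D) = exp(−0.0000203 × 1000) = 0.979905
R(E) = exp(−0.000139 × 1000) = 0.870228
R(F) = exp(−0.0000918 × 1000) = 0.912288
R(G) = exp(−0.0000971 × 1000) = 0.907465
Parallel (C and D): 1 − (1 − 0.771823)(1 − 0.979905) = 0.995415
Series (A, B, and [0.995415]): 0.821191 × 0.976774 × 0.995415 = 0.798440
Parallel (E and F): 1 − (1 − 0.870228)(1 − 0.912288) = 0.988617
Series ([0.988617] and G): 0.988617 × 0.907465 = 0.897135
Parallel ([0.798440] and [0.897135]): 1 − (1 − 0.798440)(1 − 0.897135) = 0.9793

0.9793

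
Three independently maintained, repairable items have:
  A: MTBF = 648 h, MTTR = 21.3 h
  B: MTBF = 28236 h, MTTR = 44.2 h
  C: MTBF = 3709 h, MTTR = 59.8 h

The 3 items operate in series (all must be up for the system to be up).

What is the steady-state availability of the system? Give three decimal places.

0.951

A(A) = MTBF/(MTBF+MTTR) = 648/(648+21.3) = 0.968176
A(B) = MTBF/(MTBF+MTTR) = 28236/(28236+44.2) = 0.998437
A(C) = MTBF/(MTBF+MTTR) = 3709/(3709+59.8) = 0.984133
Series availability: 0.968176 × 0.998437 × 0.984133 = 0.951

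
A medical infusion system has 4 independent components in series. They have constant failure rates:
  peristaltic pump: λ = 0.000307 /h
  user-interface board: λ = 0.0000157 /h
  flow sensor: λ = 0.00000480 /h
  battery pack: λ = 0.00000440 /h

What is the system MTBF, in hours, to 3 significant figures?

3010

Series of exponential components: λ_sys = Σ λ_i
λ_sys = 0.000307 + 0.0000157 + 0.00000480 + 0.00000440 = 3.3190e-04 /h
MTBF = 1 / λ_sys = 3010 h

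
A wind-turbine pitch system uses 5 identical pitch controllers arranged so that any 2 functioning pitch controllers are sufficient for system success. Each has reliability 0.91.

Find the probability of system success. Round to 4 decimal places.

R = Σ_{i=2}^{5} C(5,i) p^i (1−p)^{5−i} with p = 0.91
C(5,2)·0.91^2·0.09^3 = 0.006037
C(5,3)·0.91^3·0.09^2 = 0.061039
C(5,4)·0.91^4·0.09^1 = 0.308587
C(5,5)·0.91^5·0.09^0 = 0.624032
Sum = 0.9997

0.9997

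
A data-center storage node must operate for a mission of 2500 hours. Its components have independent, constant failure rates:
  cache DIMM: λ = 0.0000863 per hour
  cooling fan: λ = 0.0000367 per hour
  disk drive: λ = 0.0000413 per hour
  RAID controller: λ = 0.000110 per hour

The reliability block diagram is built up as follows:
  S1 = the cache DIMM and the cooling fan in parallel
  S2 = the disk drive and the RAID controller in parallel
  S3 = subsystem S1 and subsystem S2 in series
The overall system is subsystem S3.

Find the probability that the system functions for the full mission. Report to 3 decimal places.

R(cache DIMM) = exp(−0.0000863 × 2500) = 0.80594
R(cooling fan) = exp(−0.0000367 × 2500) = 0.91233
R(disk drive) = exp(−0.0000413 × 2500) = 0.90190
R(RAID controller) = exp(−0.000110 × 2500) = 0.75957
Parallel (cache DIMM and cooling fan): 1 − (1 − 0.80594)(1 − 0.91233) = 0.98299
Parallel (disk drive and RAID controller): 1 − (1 − 0.90190)(1 − 0.75957) = 0.97641
Series ([0.98299] and [0.97641]): 0.98299 × 0.97641 = 0.960

0.960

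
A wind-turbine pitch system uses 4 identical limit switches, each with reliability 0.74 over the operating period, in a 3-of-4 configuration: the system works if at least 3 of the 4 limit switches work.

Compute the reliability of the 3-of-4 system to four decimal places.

R = Σ_{i=3}^{4} C(4,i) p^i (1−p)^{4−i} with p = 0.74
C(4,3)·0.74^3·0.26^1 = 0.421433
C(4,4)·0.74^4·0.26^0 = 0.299866
Sum = 0.7213

0.7213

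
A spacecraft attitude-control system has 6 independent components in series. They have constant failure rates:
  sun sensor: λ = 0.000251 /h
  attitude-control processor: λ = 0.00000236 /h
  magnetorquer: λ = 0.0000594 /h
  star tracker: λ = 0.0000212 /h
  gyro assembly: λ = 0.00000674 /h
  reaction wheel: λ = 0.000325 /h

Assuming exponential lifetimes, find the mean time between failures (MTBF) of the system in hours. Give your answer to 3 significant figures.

Series of exponential components: λ_sys = Σ λ_i
λ_sys = 0.000251 + 0.00000236 + 0.0000594 + 0.0000212 + 0.00000674 + 0.000325 = 6.6570e-04 /h
MTBF = 1 / λ_sys = 1500 h

1500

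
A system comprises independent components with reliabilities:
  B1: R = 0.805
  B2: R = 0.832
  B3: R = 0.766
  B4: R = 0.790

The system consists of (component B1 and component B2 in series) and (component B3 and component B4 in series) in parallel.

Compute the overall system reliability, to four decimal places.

Series (B1 and B2): 0.805000 × 0.832000 = 0.669760
Series (B3 and B4): 0.766000 × 0.790000 = 0.605140
Parallel ([0.669760] and [0.605140]): 1 − (1 − 0.669760)(1 − 0.605140) = 0.8696

0.8696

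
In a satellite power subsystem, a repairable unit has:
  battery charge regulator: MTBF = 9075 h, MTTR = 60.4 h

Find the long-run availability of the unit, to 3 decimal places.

0.993

A(battery charge regulator) = MTBF/(MTBF+MTTR) = 9075/(9075+60.4) = 0.993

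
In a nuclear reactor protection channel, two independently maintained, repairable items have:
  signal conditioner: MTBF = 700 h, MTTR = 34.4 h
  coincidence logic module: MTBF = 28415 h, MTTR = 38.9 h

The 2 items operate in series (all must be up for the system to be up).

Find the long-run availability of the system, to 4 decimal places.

0.9519

A(signal conditioner) = MTBF/(MTBF+MTTR) = 700/(700+34.4) = 0.953159
A(coincidence logic module) = MTBF/(MTBF+MTTR) = 28415/(28415+38.9) = 0.998633
Series availability: 0.953159 × 0.998633 = 0.9519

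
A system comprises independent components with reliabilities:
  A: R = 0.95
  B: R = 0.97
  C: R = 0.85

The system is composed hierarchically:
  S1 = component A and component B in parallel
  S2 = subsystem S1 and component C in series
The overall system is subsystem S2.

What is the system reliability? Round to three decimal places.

0.849

Parallel (A and B): 1 − (1 − 0.95000)(1 − 0.97000) = 0.99850
Series ([0.99850] and C): 0.99850 × 0.85000 = 0.849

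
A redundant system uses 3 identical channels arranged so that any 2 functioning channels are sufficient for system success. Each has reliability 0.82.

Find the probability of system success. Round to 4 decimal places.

0.9145

R = Σ_{i=2}^{3} C(3,i) p^i (1−p)^{3−i} with p = 0.82
C(3,2)·0.82^2·0.18^1 = 0.363096
C(3,3)·0.82^3·0.18^0 = 0.551368
Sum = 0.9145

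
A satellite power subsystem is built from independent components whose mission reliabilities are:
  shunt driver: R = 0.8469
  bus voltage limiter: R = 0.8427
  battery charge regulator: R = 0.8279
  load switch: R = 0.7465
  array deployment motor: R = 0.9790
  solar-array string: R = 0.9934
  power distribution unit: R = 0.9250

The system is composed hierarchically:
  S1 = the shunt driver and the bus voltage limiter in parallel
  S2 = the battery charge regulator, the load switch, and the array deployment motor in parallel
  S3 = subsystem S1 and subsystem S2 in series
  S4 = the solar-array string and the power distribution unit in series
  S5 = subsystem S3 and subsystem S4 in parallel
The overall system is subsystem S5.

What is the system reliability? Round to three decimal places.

Parallel (shunt driver and bus voltage limiter): 1 − (1 − 0.84690)(1 − 0.84270) = 0.97592
Parallel (battery charge regulator, load switch, and array deployment motor): 1 − (1 − 0.82790)(1 − 0.74650)(1 − 0.97900) = 0.99908
Series ([0.97592] and [0.99908]): 0.97592 × 0.99908 = 0.97502
Series (solar-array string and power distribution unit): 0.99340 × 0.92500 = 0.91890
Parallel ([0.97502] and [0.91890]): 1 − (1 − 0.97502)(1 − 0.91890) = 0.998

0.998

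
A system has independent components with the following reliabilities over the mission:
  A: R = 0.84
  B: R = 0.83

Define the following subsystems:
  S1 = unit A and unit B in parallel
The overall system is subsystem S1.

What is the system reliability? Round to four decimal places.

Parallel (A and B): 1 − (1 − 0.840000)(1 − 0.830000) = 0.9728

0.9728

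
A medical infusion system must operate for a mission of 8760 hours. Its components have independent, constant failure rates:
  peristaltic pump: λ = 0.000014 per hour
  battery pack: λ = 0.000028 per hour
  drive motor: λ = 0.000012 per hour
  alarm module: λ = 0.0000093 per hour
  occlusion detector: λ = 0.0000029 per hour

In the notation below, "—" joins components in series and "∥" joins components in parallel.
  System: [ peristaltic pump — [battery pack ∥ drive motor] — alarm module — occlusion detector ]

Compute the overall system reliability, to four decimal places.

R(peristaltic pump) = exp(−0.000014 × 8760) = 0.884582
R(battery pack) = exp(−0.000028 × 8760) = 0.782485
R(drive motor) = exp(−0.000012 × 8760) = 0.900216
R(alarm module) = exp(−0.0000093 × 8760) = 0.921762
R(occlusion detector) = exp(−0.0000029 × 8760) = 0.974916
Parallel (battery pack and drive motor): 1 − (1 − 0.782485)(1 − 0.900216) = 0.978295
Series (peristaltic pump, [0.978295], alarm module, and occlusion detector): 0.884582 × 0.978295 × 0.921762 × 0.974916 = 0.7777

0.7777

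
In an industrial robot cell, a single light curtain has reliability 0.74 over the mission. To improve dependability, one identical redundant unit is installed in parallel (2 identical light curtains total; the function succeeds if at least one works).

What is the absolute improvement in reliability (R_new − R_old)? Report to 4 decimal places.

0.1924

R_before = 0.74
R_after = 1 − (1 − 0.74)^2 = 0.9324
ΔR = 0.9324 − 0.74 = 0.1924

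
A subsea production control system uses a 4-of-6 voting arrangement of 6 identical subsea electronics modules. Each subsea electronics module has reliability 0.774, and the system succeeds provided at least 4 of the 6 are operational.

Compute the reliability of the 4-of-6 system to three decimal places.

0.867

R = Σ_{i=4}^{6} C(6,i) p^i (1−p)^{6−i} with p = 0.774
C(6,4)·0.774^4·0.226^2 = 0.27496
C(6,5)·0.774^5·0.226^1 = 0.37667
C(6,6)·0.774^6·0.226^0 = 0.21500
Sum = 0.867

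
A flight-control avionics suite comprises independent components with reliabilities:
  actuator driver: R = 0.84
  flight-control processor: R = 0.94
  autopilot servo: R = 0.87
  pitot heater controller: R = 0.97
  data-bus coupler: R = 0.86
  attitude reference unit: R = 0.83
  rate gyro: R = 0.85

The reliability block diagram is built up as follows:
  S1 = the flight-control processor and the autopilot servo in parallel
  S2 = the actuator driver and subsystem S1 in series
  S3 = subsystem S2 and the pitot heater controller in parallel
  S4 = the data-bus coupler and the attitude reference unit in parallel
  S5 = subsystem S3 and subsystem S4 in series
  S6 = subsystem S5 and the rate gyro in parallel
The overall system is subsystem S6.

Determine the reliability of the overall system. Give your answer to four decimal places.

Parallel (flight-control processor and autopilot servo): 1 − (1 − 0.940000)(1 − 0.870000) = 0.992200
Series (actuator driver and [0.992200]): 0.840000 × 0.992200 = 0.833448
Parallel ([0.833448] and pitot heater controller): 1 − (1 − 0.833448)(1 − 0.970000) = 0.995003
Parallel (data-bus coupler and attitude reference unit): 1 − (1 − 0.860000)(1 − 0.830000) = 0.976200
Series ([0.995003] and [0.976200]): 0.995003 × 0.976200 = 0.971322
Parallel ([0.971322] and rate gyro): 1 − (1 − 0.971322)(1 − 0.850000) = 0.9957

0.9957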